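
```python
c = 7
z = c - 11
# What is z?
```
Trace:
  c=7
  c=7, z=-4

Final answer: -4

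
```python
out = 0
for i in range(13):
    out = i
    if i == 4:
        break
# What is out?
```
Trace:
  out=0
  out=0, i=0
  out=1, i=1
  out=2, i=2
  out=3, i=3
  out=4, i=4

Final answer: 4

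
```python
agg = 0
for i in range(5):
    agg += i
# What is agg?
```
Trace:
  agg=0
  agg=0, i=0
  agg=1, i=1
  agg=3, i=2
  agg=6, i=3
  agg=10, i=4

Final answer: 10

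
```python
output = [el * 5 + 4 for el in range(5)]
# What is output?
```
Trace:
  el=0
  el=1
  el=2
  el=3
  el=4
  output=[4, 9, 14, 19, 24]

Final answer: [4, 9, 14, 19, 24]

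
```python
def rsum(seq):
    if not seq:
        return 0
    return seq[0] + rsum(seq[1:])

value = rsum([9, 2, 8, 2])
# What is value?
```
Call trace:
rsum(seq=[9, 2, 8, 2])
  rsum(seq=[2, 8, 2])
    rsum(seq=[8, 2])
      rsum(seq=[2])
        rsum(seq=[])
        -> return 0
      -> return 2
    -> return 10
  -> return 12
-> return 21

Final answer: 21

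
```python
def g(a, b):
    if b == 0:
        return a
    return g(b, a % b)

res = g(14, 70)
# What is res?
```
Call trace:
g(a=14, b=70)
  g(a=70, b=14)
    g(a=14, b=0)
    -> return 14
  -> return 14
-> return 14

Final answer: 14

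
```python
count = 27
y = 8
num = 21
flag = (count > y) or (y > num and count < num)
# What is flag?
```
Trace:
  count=27
  count=27, y=8
  count=27, y=8, num=21
  count=27, y=8, num=21, flag=True

Final answer: True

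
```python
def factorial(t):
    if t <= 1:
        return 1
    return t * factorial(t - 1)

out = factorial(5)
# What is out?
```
Call trace:
factorial(t=5)
  factorial(t=4)
    factorial(t=3)
      factorial(t=2)
        factorial(t=1)
        -> return 1
      -> return 2
    -> return 6
  -> return 24
-> return 120

Final answer: 120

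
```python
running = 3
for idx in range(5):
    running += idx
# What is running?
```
Trace:
  running=3
  running=3, idx=0
  running=4, idx=1
  running=6, idx=2
  running=9, idx=3
  running=13, idx=4

Final answer: 13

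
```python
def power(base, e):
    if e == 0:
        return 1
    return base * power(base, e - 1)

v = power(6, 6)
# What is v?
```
Call trace:
power(base=6, e=6)
  power(base=6, e=5)
    power(base=6, e=4)
      power(base=6, e=3)
        power(base=6, e=2)
          power(base=6, e=1)
            power(base=6, e=0)
            -> return 1
          -> return 6
        -> return 36
      -> return 216
    -> return 1296
  -> return 7776
-> return 46656

Final answer: 46656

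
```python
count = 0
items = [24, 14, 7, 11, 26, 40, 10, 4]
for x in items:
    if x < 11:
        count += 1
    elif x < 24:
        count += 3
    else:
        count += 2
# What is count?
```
Trace:
  count=0
  count=2, x=24
  count=5, x=14
  count=6, x=7
  count=9, x=11
  count=11, x=26
  count=13, x=40
  count=14, x=10
  count=15, x=4

Final answer: 15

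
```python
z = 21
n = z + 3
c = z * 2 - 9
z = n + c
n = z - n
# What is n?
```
Trace:
  z=21
  z=21, n=24
  z=21, n=24, c=33
  z=57, n=24, c=33
  z=57, n=33, c=33

Final answer: 33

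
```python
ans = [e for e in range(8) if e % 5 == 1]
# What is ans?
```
Trace:
  e=0
  e=1
  e=2
  e=3
  e=4
  e=5
  e=6
  e=7
  ans=[1, 6]

Final answer: [1, 6]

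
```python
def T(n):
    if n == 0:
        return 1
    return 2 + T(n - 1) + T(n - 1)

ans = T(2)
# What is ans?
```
Call trace (a repeated sub-call is expanded the first time; later identical calls just restate its return value):
T(n=2)
  T(n=1)
    T(n=0)
    -> return 1
    T(n=0)
    -> return 1
  -> return 4
  T(n=1) -> return 4  (same call as traced above)
-> return 10

Final answer: 10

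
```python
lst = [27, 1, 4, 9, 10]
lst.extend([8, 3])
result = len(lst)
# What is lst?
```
Trace:
  lst=[27, 1, 4, 9, 10]
  lst=[27, 1, 4, 9, 10, 8, 3]
  lst=[27, 1, 4, 9, 10, 8, 3], result=7

Final answer: [27, 1, 4, 9, 10, 8, 3]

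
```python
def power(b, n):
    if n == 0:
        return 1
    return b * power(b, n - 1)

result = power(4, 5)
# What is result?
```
Call trace:
power(b=4, n=5)
  power(b=4, n=4)
    power(b=4, n=3)
      power(b=4, n=2)
        power(b=4, n=1)
          power(b=4, n=0)
          -> return 1
        -> return 4
      -> return 16
    -> return 64
  -> return 256
-> return 1024

Final answer: 1024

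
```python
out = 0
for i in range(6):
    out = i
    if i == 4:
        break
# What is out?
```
Trace:
  out=0
  out=0, i=0
  out=1, i=1
  out=2, i=2
  out=3, i=3
  out=4, i=4

Final answer: 4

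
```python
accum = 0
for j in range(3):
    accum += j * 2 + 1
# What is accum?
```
Trace:
  accum=0
  accum=1, j=0
  accum=4, j=1
  accum=9, j=2

Final answer: 9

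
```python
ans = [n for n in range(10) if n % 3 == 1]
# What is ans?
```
Trace:
  n=0
  n=1
  n=2
  n=3
  n=4
  n=5
  n=6
  n=7
  n=8
  n=9
  ans=[1, 4, 7]

Final answer: [1, 4, 7]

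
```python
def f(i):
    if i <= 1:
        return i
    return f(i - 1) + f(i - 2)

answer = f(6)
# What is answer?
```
Call trace (a repeated sub-call is expanded the first time; later identical calls just restate its return value):
f(i=6)
  f(i=5)
    f(i=4)
      f(i=3)
        f(i=2)
          f(i=1)
          -> return 1
          f(i=0)
          -> return 0
        -> return 1
        f(i=1)
        -> return 1
      -> return 2
      f(i=2) -> return 1  (same call as traced above)
    -> return 3
    f(i=3) -> return 2  (same call as traced above)
  -> return 5
  f(i=4) -> return 3  (same call as traced above)
-> return 8

Final answer: 8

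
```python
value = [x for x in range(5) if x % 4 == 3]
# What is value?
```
Trace:
  x=0
  x=1
  x=2
  x=3
  x=4
  value=[3]

Final answer: [3]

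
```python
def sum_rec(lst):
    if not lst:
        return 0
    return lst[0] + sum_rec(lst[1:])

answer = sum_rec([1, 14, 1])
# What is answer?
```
Call trace:
sum_rec(lst=[1, 14, 1])
  sum_rec(lst=[14, 1])
    sum_rec(lst=[1])
      sum_rec(lst=[])
      -> return 0
    -> return 1
  -> return 15
-> return 16

Final answer: 16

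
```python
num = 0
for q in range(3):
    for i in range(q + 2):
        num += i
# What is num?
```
Trace:
  num=0
  num=0, q=0, i=0
  num=1, q=0, i=1
  num=1, q=1, i=0
  num=2, q=1, i=1
  num=4, q=1, i=2
  num=4, q=2, i=0
  num=5, q=2, i=1
  num=7, q=2, i=2
  num=10, q=2, i=3

Final answer: 10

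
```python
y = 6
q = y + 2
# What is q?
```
Trace:
  y=6
  y=6, q=8

Final answer: 8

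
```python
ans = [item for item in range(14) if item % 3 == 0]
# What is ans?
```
Trace:
  item=0
  item=1
  item=2
  item=3
  item=4
  item=5
  item=6
  item=7
  item=8
  item=9
  item=10
  item=11
  item=12
  item=13
  ans=[0, 3, 6, 9, 12]

Final answer: [0, 3, 6, 9, 12]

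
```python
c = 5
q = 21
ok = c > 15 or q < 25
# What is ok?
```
Trace:
  c=5
  c=5, q=21
  c=5, q=21, ok=True

Final answer: True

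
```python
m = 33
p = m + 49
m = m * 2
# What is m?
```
Trace:
  m=33
  m=33, p=82
  m=66, p=82

Final answer: 66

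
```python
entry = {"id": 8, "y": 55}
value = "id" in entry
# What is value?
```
Trace:
  entry={'id': 8, 'y': 55}
  entry={'id': 8, 'y': 55}, value=True

Final answer: True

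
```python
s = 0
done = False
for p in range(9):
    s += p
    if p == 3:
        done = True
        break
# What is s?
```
Trace:
  s=0
  s=0, done=False
  s=0, done=False, p=0
  s=1, done=False, p=1
  s=3, done=False, p=2
  s=6, done=True, p=3

Final answer: 6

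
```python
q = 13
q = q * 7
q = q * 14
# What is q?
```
Trace:
  q=13
  q=91
  q=1274

Final answer: 1274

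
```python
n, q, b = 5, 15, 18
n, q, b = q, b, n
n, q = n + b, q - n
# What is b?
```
Trace:
  n=5, q=15, b=18
  n=15, q=18, b=5
  n=20, q=3, b=5

Final answer: 5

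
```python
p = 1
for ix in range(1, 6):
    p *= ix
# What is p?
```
Trace:
  p=1
  p=1, ix=1
  p=2, ix=2
  p=6, ix=3
  p=24, ix=4
  p=120, ix=5

Final answer: 120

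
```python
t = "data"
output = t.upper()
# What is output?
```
Trace:
  t='data'
  t='data', output='DATA'

Final answer: 'DATA'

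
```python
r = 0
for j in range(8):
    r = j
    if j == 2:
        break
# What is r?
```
Trace:
  r=0
  r=0, j=0
  r=1, j=1
  r=2, j=2

Final answer: 2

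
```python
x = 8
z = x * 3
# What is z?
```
Trace:
  x=8
  x=8, z=24

Final answer: 24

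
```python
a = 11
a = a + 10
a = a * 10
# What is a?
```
Trace:
  a=11
  a=21
  a=210

Final answer: 210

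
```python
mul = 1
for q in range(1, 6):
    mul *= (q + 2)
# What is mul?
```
Trace:
  mul=1
  mul=3, q=1
  mul=12, q=2
  mul=60, q=3
  mul=360, q=4
  mul=2520, q=5

Final answer: 2520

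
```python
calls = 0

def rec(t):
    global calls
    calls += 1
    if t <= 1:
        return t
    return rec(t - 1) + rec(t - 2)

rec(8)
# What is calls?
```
Call trace (a repeated sub-call is expanded the first time; later identical calls just restate its return value):
rec(t=8)
  rec(t=7)
    rec(t=6)
      rec(t=5)
        rec(t=4)
          rec(t=3)
            rec(t=2)
              rec(t=1)
              -> return 1
              rec(t=0)
              -> return 0
            -> return 1
            rec(t=1)
            -> return 1
          -> return 2
          rec(t=2) -> return 1  (same call as traced above)
        -> return 3
        rec(t=3) -> return 2  (same call as traced above)
      -> return 5
      rec(t=4) -> return 3  (same call as traced above)
    -> return 8
    rec(t=5) -> return 5  (same call as traced above)
  -> return 13
  rec(t=6) -> return 8  (same call as traced above)
-> return 21

calls is incremented once per call, so count the calls in each subtree. Let C(t) = number of calls made by rec(t).
C(0) = C(1) = 1 (base case, no recursion); C(t) = 1 + C(t - 1) + C(t - 2) otherwise.
C(2) = 1 + C(1) + C(0) = 1 + 1 + 1 = 3
C(3) = 1 + C(2) + C(1) = 1 + 3 + 1 = 5
C(4) = 1 + C(3) + C(2) = 1 + 5 + 3 = 9
C(5) = 1 + C(4) + C(3) = 1 + 9 + 5 = 15
C(6) = 1 + C(5) + C(4) = 1 + 15 + 9 = 25
C(7) = 1 + C(6) + C(5) = 1 + 25 + 15 = 41
C(8) = 1 + C(7) + C(6) = 1 + 41 + 25 = 67
calls = C(8) = 67

Final answer: 67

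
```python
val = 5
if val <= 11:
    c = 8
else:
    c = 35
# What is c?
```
Trace:
  val=5
  val=5, c=8

Final answer: 8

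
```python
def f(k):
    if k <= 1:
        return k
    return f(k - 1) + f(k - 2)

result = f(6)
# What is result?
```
Call trace (a repeated sub-call is expanded the first time; later identical calls just restate its return value):
f(k=6)
  f(k=5)
    f(k=4)
      f(k=3)
        f(k=2)
          f(k=1)
          -> return 1
          f(k=0)
          -> return 0
        -> return 1
        f(k=1)
        -> return 1
      -> return 2
      f(k=2) -> return 1  (same call as traced above)
    -> return 3
    f(k=3) -> return 2  (same call as traced above)
  -> return 5
  f(k=4) -> return 3  (same call as traced above)
-> return 8

Final answer: 8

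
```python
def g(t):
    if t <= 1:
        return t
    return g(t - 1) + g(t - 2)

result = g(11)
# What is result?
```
Call trace (a repeated sub-call is expanded the first time; later identical calls just restate its return value):
g(t=11)
  g(t=10)
    g(t=9)
      g(t=8)
        g(t=7)
          g(t=6)
            g(t=5)
              g(t=4)
                g(t=3)
                  g(t=2)
                    g(t=1)
                    -> return 1
                    g(t=0)
                    -> return 0
                  -> return 1
                  g(t=1)
                  -> return 1
                -> return 2
                g(t=2) -> return 1  (same call as traced above)
              -> return 3
              g(t=3) -> return 2  (same call as traced above)
            -> return 5
            g(t=4) -> return 3  (same call as traced above)
          -> return 8
          g(t=5) -> return 5  (same call as traced above)
        -> return 13
        g(t=6) -> return 8  (same call as traced above)
      -> return 21
      g(t=7) -> return 13  (same call as traced above)
    -> return 34
    g(t=8) -> return 21  (same call as traced above)
  -> return 55
  g(t=9) -> return 34  (same call as traced above)
-> return 89

Final answer: 89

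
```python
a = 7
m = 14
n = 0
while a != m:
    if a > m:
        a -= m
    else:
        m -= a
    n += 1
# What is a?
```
Trace:
  a=7
  a=7, m=14
  a=7, m=14, n=0
  a=7, m=7, n=1

Final answer: 7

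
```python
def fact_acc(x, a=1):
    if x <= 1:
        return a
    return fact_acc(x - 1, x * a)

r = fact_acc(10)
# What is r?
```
Call trace:
fact_acc(x=10, a=1)
  fact_acc(x=9, a=10)
    fact_acc(x=8, a=90)
      fact_acc(x=7, a=720)
        fact_acc(x=6, a=5040)
          fact_acc(x=5, a=30240)
            fact_acc(x=4, a=151200)
              fact_acc(x=3, a=604800)
                fact_acc(x=2, a=1814400)
                  fact_acc(x=1, a=3628800)
                  -> return 3628800
                -> return 3628800
              -> return 3628800
            -> return 3628800
          -> return 3628800
        -> return 3628800
      -> return 3628800
    -> return 3628800
  -> return 3628800
-> return 3628800

Final answer: 3628800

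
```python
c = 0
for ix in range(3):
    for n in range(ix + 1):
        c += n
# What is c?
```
Trace:
  c=0
  c=0, ix=0, n=0
  c=0, ix=1, n=0
  c=1, ix=1, n=1
  c=1, ix=2, n=0
  c=2, ix=2, n=1
  c=4, ix=2, n=2

Final answer: 4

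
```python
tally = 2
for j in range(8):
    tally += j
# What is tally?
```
Trace:
  tally=2
  tally=2, j=0
  tally=3, j=1
  tally=5, j=2
  tally=8, j=3
  tally=12, j=4
  tally=17, j=5
  tally=23, j=6
  tally=30, j=7

Final answer: 30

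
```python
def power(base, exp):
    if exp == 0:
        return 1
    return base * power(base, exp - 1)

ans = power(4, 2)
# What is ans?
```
Call trace:
power(base=4, exp=2)
  power(base=4, exp=1)
    power(base=4, exp=0)
    -> return 1
  -> return 4
-> return 16

Final answer: 16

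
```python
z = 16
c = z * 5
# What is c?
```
Trace:
  z=16
  z=16, c=80

Final answer: 80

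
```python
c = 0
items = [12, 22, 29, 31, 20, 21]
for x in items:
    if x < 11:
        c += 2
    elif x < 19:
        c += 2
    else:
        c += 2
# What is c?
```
Trace:
  c=0
  c=2, x=12
  c=4, x=22
  c=6, x=29
  c=8, x=31
  c=10, x=20
  c=12, x=21

Final answer: 12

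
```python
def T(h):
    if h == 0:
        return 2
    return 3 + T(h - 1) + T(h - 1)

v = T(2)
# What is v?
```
Call trace (a repeated sub-call is expanded the first time; later identical calls just restate its return value):
T(h=2)
  T(h=1)
    T(h=0)
    -> return 2
    T(h=0)
    -> return 2
  -> return 7
  T(h=1) -> return 7  (same call as traced above)
-> return 17

Final answer: 17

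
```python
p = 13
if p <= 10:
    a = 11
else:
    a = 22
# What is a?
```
Trace:
  p=13
  p=13, a=22

Final answer: 22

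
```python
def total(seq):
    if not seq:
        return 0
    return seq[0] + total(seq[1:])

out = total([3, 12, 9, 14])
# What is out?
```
Call trace:
total(seq=[3, 12, 9, 14])
  total(seq=[12, 9, 14])
    total(seq=[9, 14])
      total(seq=[14])
        total(seq=[])
        -> return 0
      -> return 14
    -> return 23
  -> return 35
-> return 38

Final answer: 38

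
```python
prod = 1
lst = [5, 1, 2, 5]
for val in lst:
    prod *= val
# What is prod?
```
Trace:
  prod=1
  prod=5, val=5
  prod=5, val=1
  prod=10, val=2
  prod=50, val=5

Final answer: 50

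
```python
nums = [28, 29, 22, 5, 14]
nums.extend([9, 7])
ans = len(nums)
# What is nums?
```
Trace:
  nums=[28, 29, 22, 5, 14]
  nums=[28, 29, 22, 5, 14, 9, 7]
  nums=[28, 29, 22, 5, 14, 9, 7], ans=7

Final answer: [28, 29, 22, 5, 14, 9, 7]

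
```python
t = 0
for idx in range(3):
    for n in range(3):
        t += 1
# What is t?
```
Trace:
  t=0
  t=1, idx=0, n=0
  t=2, idx=0, n=1
  t=3, idx=0, n=2
  t=4, idx=1, n=0
  t=5, idx=1, n=1
  t=6, idx=1, n=2
  t=7, idx=2, n=0
  t=8, idx=2, n=1
  t=9, idx=2, n=2

Final answer: 9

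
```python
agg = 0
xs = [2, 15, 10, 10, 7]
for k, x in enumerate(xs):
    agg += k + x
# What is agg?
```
Trace:
  agg=0
  agg=2, k=0, x=2
  agg=18, k=1, x=15
  agg=30, k=2, x=10
  agg=43, k=3, x=10
  agg=54, k=4, x=7

Final answer: 54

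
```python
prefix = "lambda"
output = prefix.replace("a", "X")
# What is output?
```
Trace:
  prefix='lambda'
  prefix='lambda', output='lXmbdX'

Final answer: 'lXmbdX'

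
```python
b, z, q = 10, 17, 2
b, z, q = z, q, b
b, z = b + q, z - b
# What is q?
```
Trace:
  b=10, z=17, q=2
  b=17, z=2, q=10
  b=27, z=-15, q=10

Final answer: 10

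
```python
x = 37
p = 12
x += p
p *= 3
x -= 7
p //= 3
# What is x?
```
Trace:
  x=37
  x=37, p=12
  x=49, p=12
  x=49, p=36
  x=42, p=36
  x=42, p=12

Final answer: 42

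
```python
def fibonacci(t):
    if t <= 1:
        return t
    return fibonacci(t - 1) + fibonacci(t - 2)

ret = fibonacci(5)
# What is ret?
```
Call trace (a repeated sub-call is expanded the first time; later identical calls just restate its return value):
fibonacci(t=5)
  fibonacci(t=4)
    fibonacci(t=3)
      fibonacci(t=2)
        fibonacci(t=1)
        -> return 1
        fibonacci(t=0)
        -> return 0
      -> return 1
      fibonacci(t=1)
      -> return 1
    -> return 2
    fibonacci(t=2) -> return 1  (same call as traced above)
  -> return 3
  fibonacci(t=3) -> return 2  (same call as traced above)
-> return 5

Final answer: 5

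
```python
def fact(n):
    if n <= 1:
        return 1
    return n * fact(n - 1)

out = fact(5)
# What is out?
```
Call trace:
fact(n=5)
  fact(n=4)
    fact(n=3)
      fact(n=2)
        fact(n=1)
        -> return 1
      -> return 2
    -> return 6
  -> return 24
-> return 120

Final answer: 120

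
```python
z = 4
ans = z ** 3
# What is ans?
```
Trace:
  z=4
  z=4, ans=64

Final answer: 64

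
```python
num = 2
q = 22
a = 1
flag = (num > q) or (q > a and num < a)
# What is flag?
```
Trace:
  num=2
  num=2, q=22
  num=2, q=22, a=1
  num=2, q=22, a=1, flag=False

Final answer: False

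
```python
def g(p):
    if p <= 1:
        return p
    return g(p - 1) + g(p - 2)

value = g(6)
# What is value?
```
Call trace (a repeated sub-call is expanded the first time; later identical calls just restate its return value):
g(p=6)
  g(p=5)
    g(p=4)
      g(p=3)
        g(p=2)
          g(p=1)
          -> return 1
          g(p=0)
          -> return 0
        -> return 1
        g(p=1)
        -> return 1
      -> return 2
      g(p=2) -> return 1  (same call as traced above)
    -> return 3
    g(p=3) -> return 2  (same call as traced above)
  -> return 5
  g(p=4) -> return 3  (same call as traced above)
-> return 8

Final answer: 8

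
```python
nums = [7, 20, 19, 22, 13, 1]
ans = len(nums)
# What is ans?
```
Trace:
  nums=[7, 20, 19, 22, 13, 1]
  nums=[7, 20, 19, 22, 13, 1], ans=6

Final answer: 6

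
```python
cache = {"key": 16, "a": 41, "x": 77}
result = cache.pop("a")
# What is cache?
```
Trace:
  cache={'key': 16, 'a': 41, 'x': 77}
  cache={'key': 16, 'x': 77}, result=41

Final answer: {'key': 16, 'x': 77}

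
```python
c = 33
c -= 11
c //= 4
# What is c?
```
Trace:
  c=33
  c=22
  c=5

Final answer: 5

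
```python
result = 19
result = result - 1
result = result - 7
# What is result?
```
Trace:
  result=19
  result=18
  result=11

Final answer: 11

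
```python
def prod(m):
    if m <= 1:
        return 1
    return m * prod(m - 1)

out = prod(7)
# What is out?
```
Call trace:
prod(m=7)
  prod(m=6)
    prod(m=5)
      prod(m=4)
        prod(m=3)
          prod(m=2)
            prod(m=1)
            -> return 1
          -> return 2
        -> return 6
      -> return 24
    -> return 120
  -> return 720
-> return 5040

Final answer: 5040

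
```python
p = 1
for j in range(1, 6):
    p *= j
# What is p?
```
Trace:
  p=1
  p=1, j=1
  p=2, j=2
  p=6, j=3
  p=24, j=4
  p=120, j=5

Final answer: 120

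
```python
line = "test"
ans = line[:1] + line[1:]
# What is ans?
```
Trace:
  line='test'
  line='test', ans='test'

Final answer: 'test'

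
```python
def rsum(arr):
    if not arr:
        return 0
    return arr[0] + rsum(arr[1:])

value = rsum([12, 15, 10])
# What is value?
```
Call trace:
rsum(arr=[12, 15, 10])
  rsum(arr=[15, 10])
    rsum(arr=[10])
      rsum(arr=[])
      -> return 0
    -> return 10
  -> return 25
-> return 37

Final answer: 37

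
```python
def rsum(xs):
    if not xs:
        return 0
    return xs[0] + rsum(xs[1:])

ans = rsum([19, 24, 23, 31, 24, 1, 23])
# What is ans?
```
Call trace:
rsum(xs=[19, 24, 23, 31, 24, 1, 23])
  rsum(xs=[24, 23, 31, 24, 1, 23])
    rsum(xs=[23, 31, 24, 1, 23])
      rsum(xs=[31, 24, 1, 23])
        rsum(xs=[24, 1, 23])
          rsum(xs=[1, 23])
            rsum(xs=[23])
              rsum(xs=[])
              -> return 0
            -> return 23
          -> return 24
        -> return 48
      -> return 79
    -> return 102
  -> return 126
-> return 145

Final answer: 145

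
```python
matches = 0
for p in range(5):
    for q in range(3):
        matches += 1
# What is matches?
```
Trace:
  matches=0
  matches=1, p=0, q=0
  matches=2, p=0, q=1
  matches=3, p=0, q=2
  matches=4, p=1, q=0
  matches=5, p=1, q=1
  matches=6, p=1, q=2
  matches=7, p=2, q=0
  matches=8, p=2, q=1
  matches=9, p=2, q=2
  matches=10, p=3, q=0
  matches=11, p=3, q=1
  matches=12, p=3, q=2
  matches=13, p=4, q=0
  matches=14, p=4, q=1
  matches=15, p=4, q=2

Final answer: 15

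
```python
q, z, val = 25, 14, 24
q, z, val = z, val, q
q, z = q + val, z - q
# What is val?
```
Trace:
  q=25, z=14, val=24
  q=14, z=24, val=25
  q=39, z=10, val=25

Final answer: 25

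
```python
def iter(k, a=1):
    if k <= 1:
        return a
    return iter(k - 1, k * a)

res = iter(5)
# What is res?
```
Call trace:
iter(k=5, a=1)
  iter(k=4, a=5)
    iter(k=3, a=20)
      iter(k=2, a=60)
        iter(k=1, a=120)
        -> return 120
      -> return 120
    -> return 120
  -> return 120
-> return 120

Final answer: 120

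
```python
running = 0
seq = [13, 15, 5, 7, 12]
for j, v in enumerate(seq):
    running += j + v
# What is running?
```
Trace:
  running=0
  running=13, j=0, v=13
  running=29, j=1, v=15
  running=36, j=2, v=5
  running=46, j=3, v=7
  running=62, j=4, v=12

Final answer: 62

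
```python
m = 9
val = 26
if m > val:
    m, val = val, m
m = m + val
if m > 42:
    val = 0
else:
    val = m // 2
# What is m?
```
Trace:
  m=9
  m=9, val=26
  m=9, val=26
  m=35, val=26
  m=35, val=17

Final answer: 35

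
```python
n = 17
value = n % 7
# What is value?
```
Trace:
  n=17
  n=17, value=3

Final answer: 3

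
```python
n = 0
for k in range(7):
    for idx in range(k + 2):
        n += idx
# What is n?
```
Trace:
  n=0
  n=0, k=0, idx=0
  n=1, k=0, idx=1
  n=1, k=1, idx=0
  n=2, k=1, idx=1
  n=4, k=1, idx=2
  n=4, k=2, idx=0
  n=5, k=2, idx=1
  n=7, k=2, idx=2
  n=10, k=2, idx=3
  n=10, k=3, idx=0
  n=11, k=3, idx=1
  n=13, k=3, idx=2
  n=16, k=3, idx=3
  n=20, k=3, idx=4
  n=20, k=4, idx=0
  n=21, k=4, idx=1
  n=23, k=4, idx=2
  n=26, k=4, idx=3
  n=30, k=4, idx=4
  n=35, k=4, idx=5
  n=35, k=5, idx=0
  n=36, k=5, idx=1
  n=38, k=5, idx=2
  n=41, k=5, idx=3
  n=45, k=5, idx=4
  n=50, k=5, idx=5
  n=56, k=5, idx=6
  n=56, k=6, idx=0
  n=57, k=6, idx=1
  n=59, k=6, idx=2
  n=62, k=6, idx=3
  n=66, k=6, idx=4
  n=71, k=6, idx=5
  n=77, k=6, idx=6
  n=84, k=6, idx=7

Final answer: 84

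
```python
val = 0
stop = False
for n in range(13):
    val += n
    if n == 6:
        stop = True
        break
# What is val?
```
Trace:
  val=0
  val=0, stop=False
  val=0, stop=False, n=0
  val=1, stop=False, n=1
  val=3, stop=False, n=2
  val=6, stop=False, n=3
  val=10, stop=False, n=4
  val=15, stop=False, n=5
  val=21, stop=True, n=6

Final answer: 21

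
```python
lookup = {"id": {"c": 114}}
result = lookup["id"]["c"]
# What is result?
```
Trace:
  lookup={'id': {'c': 114}}
  lookup={'id': {'c': 114}}, result=114

Final answer: 114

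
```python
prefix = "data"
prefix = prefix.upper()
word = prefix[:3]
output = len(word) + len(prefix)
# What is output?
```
Trace:
  prefix='data'
  prefix='DATA'
  prefix='DATA', word='DAT'
  prefix='DATA', word='DAT', output=7

Final answer: 7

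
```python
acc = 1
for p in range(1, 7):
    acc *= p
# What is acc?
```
Trace:
  acc=1
  acc=1, p=1
  acc=2, p=2
  acc=6, p=3
  acc=24, p=4
  acc=120, p=5
  acc=720, p=6

Final answer: 720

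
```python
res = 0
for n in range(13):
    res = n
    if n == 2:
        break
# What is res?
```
Trace:
  res=0
  res=0, n=0
  res=1, n=1
  res=2, n=2

Final answer: 2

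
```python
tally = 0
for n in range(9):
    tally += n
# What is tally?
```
Trace:
  tally=0
  tally=0, n=0
  tally=1, n=1
  tally=3, n=2
  tally=6, n=3
  tally=10, n=4
  tally=15, n=5
  tally=21, n=6
  tally=28, n=7
  tally=36, n=8

Final answer: 36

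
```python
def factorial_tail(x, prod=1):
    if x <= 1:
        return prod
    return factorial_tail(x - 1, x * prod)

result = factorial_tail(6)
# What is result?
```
Call trace:
factorial_tail(x=6, prod=1)
  factorial_tail(x=5, prod=6)
    factorial_tail(x=4, prod=30)
      factorial_tail(x=3, prod=120)
        factorial_tail(x=2, prod=360)
          factorial_tail(x=1, prod=720)
          -> return 720
        -> return 720
      -> return 720
    -> return 720
  -> return 720
-> return 720

Final answer: 720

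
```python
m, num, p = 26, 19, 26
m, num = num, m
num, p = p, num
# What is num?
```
Trace:
  m=26, num=19, p=26
  m=19, num=26, p=26
  m=19, num=26, p=26

Final answer: 26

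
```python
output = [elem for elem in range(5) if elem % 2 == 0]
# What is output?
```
Trace:
  elem=0
  elem=1
  elem=2
  elem=3
  elem=4
  output=[0, 2, 4]

Final answer: [0, 2, 4]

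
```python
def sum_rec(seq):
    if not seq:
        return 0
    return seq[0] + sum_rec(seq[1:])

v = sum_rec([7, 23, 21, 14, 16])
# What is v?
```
Call trace:
sum_rec(seq=[7, 23, 21, 14, 16])
  sum_rec(seq=[23, 21, 14, 16])
    sum_rec(seq=[21, 14, 16])
      sum_rec(seq=[14, 16])
        sum_rec(seq=[16])
          sum_rec(seq=[])
          -> return 0
        -> return 16
      -> return 30
    -> return 51
  -> return 74
-> return 81

Final answer: 81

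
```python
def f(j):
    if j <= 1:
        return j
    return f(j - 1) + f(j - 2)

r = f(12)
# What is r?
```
Call trace (a repeated sub-call is expanded the first time; later identical calls just restate its return value):
f(j=12)
  f(j=11)
    f(j=10)
      f(j=9)
        f(j=8)
          f(j=7)
            f(j=6)
              f(j=5)
                f(j=4)
                  f(j=3)
                    f(j=2)
                      f(j=1)
                      -> return 1
                      f(j=0)
                      -> return 0
                    -> return 1
                    f(j=1)
                    -> return 1
                  -> return 2
                  f(j=2) -> return 1  (same call as traced above)
                -> return 3
                f(j=3) -> return 2  (same call as traced above)
              -> return 5
              f(j=4) -> return 3  (same call as traced above)
            -> return 8
            f(j=5) -> return 5  (same call as traced above)
          -> return 13
          f(j=6) -> return 8  (same call as traced above)
        -> return 21
        f(j=7) -> return 13  (same call as traced above)
      -> return 34
      f(j=8) -> return 21  (same call as traced above)
    -> return 55
    f(j=9) -> return 34  (same call as traced above)
  -> return 89
  f(j=10) -> return 55  (same call as traced above)
-> return 144

Final answer: 144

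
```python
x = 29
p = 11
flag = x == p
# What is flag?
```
Trace:
  x=29
  x=29, p=11
  x=29, p=11, flag=False

Final answer: False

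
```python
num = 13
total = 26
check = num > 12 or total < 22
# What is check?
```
Trace:
  num=13
  num=13, total=26
  num=13, total=26, check=True

Final answer: True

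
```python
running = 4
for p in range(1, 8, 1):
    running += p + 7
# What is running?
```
Trace:
  running=4
  running=12, p=1
  running=21, p=2
  running=31, p=3
  running=42, p=4
  running=54, p=5
  running=67, p=6
  running=81, p=7

Final answer: 81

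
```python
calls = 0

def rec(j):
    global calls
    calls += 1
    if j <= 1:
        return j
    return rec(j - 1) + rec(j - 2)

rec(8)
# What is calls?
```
Call trace (a repeated sub-call is expanded the first time; later identical calls just restate its return value):
rec(j=8)
  rec(j=7)
    rec(j=6)
      rec(j=5)
        rec(j=4)
          rec(j=3)
            rec(j=2)
              rec(j=1)
              -> return 1
              rec(j=0)
              -> return 0
            -> return 1
            rec(j=1)
            -> return 1
          -> return 2
          rec(j=2) -> return 1  (same call as traced above)
        -> return 3
        rec(j=3) -> return 2  (same call as traced above)
      -> return 5
      rec(j=4) -> return 3  (same call as traced above)
    -> return 8
    rec(j=5) -> return 5  (same call as traced above)
  -> return 13
  rec(j=6) -> return 8  (same call as traced above)
-> return 21

calls is incremented once per call, so count the calls in each subtree. Let C(j) = number of calls made by rec(j).
C(0) = C(1) = 1 (base case, no recursion); C(j) = 1 + C(j - 1) + C(j - 2) otherwise.
C(2) = 1 + C(1) + C(0) = 1 + 1 + 1 = 3
C(3) = 1 + C(2) + C(1) = 1 + 3 + 1 = 5
C(4) = 1 + C(3) + C(2) = 1 + 5 + 3 = 9
C(5) = 1 + C(4) + C(3) = 1 + 9 + 5 = 15
C(6) = 1 + C(5) + C(4) = 1 + 15 + 9 = 25
C(7) = 1 + C(6) + C(5) = 1 + 25 + 15 = 41
C(8) = 1 + C(7) + C(6) = 1 + 41 + 25 = 67
calls = C(8) = 67

Final answer: 67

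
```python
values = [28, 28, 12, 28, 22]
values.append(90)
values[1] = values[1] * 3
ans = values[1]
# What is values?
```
Trace:
  values=[28, 28, 12, 28, 22]
  values=[28, 28, 12, 28, 22, 90]
  values=[28, 84, 12, 28, 22, 90]
  values=[28, 84, 12, 28, 22, 90], ans=84

Final answer: [28, 84, 12, 28, 22, 90]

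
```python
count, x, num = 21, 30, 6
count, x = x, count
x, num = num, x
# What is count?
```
Trace:
  count=21, x=30, num=6
  count=30, x=21, num=6
  count=30, x=6, num=21

Final answer: 30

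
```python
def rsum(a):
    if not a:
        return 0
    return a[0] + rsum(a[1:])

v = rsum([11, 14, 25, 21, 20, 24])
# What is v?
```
Call trace:
rsum(a=[11, 14, 25, 21, 20, 24])
  rsum(a=[14, 25, 21, 20, 24])
    rsum(a=[25, 21, 20, 24])
      rsum(a=[21, 20, 24])
        rsum(a=[20, 24])
          rsum(a=[24])
            rsum(a=[])
            -> return 0
          -> return 24
        -> return 44
      -> return 65
    -> return 90
  -> return 104
-> return 115

Final answer: 115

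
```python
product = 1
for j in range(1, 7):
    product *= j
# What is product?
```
Trace:
  product=1
  product=1, j=1
  product=2, j=2
  product=6, j=3
  product=24, j=4
  product=120, j=5
  product=720, j=6

Final answer: 720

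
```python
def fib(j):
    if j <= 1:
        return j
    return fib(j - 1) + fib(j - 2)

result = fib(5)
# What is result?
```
Call trace (a repeated sub-call is expanded the first time; later identical calls just restate its return value):
fib(j=5)
  fib(j=4)
    fib(j=3)
      fib(j=2)
        fib(j=1)
        -> return 1
        fib(j=0)
        -> return 0
      -> return 1
      fib(j=1)
      -> return 1
    -> return 2
    fib(j=2) -> return 1  (same call as traced above)
  -> return 3
  fib(j=3) -> return 2  (same call as traced above)
-> return 5

Final answer: 5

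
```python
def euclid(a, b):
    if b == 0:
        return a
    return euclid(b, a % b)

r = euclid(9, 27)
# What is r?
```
Call trace:
euclid(a=9, b=27)
  euclid(a=27, b=9)
    euclid(a=9, b=0)
    -> return 9
  -> return 9
-> return 9

Final answer: 9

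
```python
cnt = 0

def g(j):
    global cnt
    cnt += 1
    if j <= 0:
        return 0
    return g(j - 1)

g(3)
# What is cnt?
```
Call trace:
g(j=3)
  g(j=2)
    g(j=1)
      g(j=0)
      -> return 0
    -> return 0
  -> return 0
-> return 0

cnt is incremented once per call. g is entered once for each j = 3, 2, 1, 0 (the j <= 0 call returns without recursing), i.e. 3 + 1 calls.
cnt = 4

Final answer: 4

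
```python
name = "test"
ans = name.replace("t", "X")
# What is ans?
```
Trace:
  name='test'
  name='test', ans='XesX'

Final answer: 'XesX'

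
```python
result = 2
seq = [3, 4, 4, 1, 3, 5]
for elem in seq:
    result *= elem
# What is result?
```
Trace:
  result=2
  result=6, elem=3
  result=24, elem=4
  result=96, elem=4
  result=96, elem=1
  result=288, elem=3
  result=1440, elem=5

Final answer: 1440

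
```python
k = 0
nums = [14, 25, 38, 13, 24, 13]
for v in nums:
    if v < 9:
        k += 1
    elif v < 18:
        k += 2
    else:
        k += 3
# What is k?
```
Trace:
  k=0
  k=2, v=14
  k=5, v=25
  k=8, v=38
  k=10, v=13
  k=13, v=24
  k=15, v=13

Final answer: 15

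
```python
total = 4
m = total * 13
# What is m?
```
Trace:
  total=4
  total=4, m=52

Final answer: 52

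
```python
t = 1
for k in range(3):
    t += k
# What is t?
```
Trace:
  t=1
  t=1, k=0
  t=2, k=1
  t=4, k=2

Final answer: 4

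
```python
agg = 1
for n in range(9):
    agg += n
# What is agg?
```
Trace:
  agg=1
  agg=1, n=0
  agg=2, n=1
  agg=4, n=2
  agg=7, n=3
  agg=11, n=4
  agg=16, n=5
  agg=22, n=6
  agg=29, n=7
  agg=37, n=8

Final answer: 37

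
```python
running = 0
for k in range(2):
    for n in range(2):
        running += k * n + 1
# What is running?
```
Trace:
  running=0
  running=1, k=0, n=0
  running=2, k=0, n=1
  running=3, k=1, n=0
  running=5, k=1, n=1

Final answer: 5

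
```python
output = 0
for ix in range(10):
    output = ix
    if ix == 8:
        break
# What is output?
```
Trace:
  output=0
  output=0, ix=0
  output=1, ix=1
  output=2, ix=2
  output=3, ix=3
  output=4, ix=4
  output=5, ix=5
  output=6, ix=6
  output=7, ix=7
  output=8, ix=8

Final answer: 8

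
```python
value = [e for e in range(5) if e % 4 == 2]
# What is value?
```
Trace:
  e=0
  e=1
  e=2
  e=3
  e=4
  value=[2]

Final answer: [2]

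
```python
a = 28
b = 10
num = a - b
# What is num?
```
Trace:
  a=28
  a=28, b=10
  a=28, b=10, num=18

Final answer: 18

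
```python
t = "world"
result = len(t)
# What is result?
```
Trace:
  t='world'
  t='world', result=5

Final answer: 5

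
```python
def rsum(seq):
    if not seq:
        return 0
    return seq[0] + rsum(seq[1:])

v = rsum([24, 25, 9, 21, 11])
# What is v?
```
Call trace:
rsum(seq=[24, 25, 9, 21, 11])
  rsum(seq=[25, 9, 21, 11])
    rsum(seq=[9, 21, 11])
      rsum(seq=[21, 11])
        rsum(seq=[11])
          rsum(seq=[])
          -> return 0
        -> return 11
      -> return 32
    -> return 41
  -> return 66
-> return 90

Final answer: 90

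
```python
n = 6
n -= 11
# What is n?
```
Trace:
  n=6
  n=-5

Final answer: -5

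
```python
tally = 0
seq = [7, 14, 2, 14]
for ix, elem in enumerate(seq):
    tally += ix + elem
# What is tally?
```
Trace:
  tally=0
  tally=7, ix=0, elem=7
  tally=22, ix=1, elem=14
  tally=26, ix=2, elem=2
  tally=43, ix=3, elem=14

Final answer: 43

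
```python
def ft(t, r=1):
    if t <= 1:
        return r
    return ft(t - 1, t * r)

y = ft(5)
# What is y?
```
Call trace:
ft(t=5, r=1)
  ft(t=4, r=5)
    ft(t=3, r=20)
      ft(t=2, r=60)
        ft(t=1, r=120)
        -> return 120
      -> return 120
    -> return 120
  -> return 120
-> return 120

Final answer: 120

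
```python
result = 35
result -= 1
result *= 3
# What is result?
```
Trace:
  result=35
  result=34
  result=102

Final answer: 102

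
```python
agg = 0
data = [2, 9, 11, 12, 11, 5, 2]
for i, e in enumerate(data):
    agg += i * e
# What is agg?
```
Trace:
  agg=0
  agg=0, i=0, e=2
  agg=9, i=1, e=9
  agg=31, i=2, e=11
  agg=67, i=3, e=12
  agg=111, i=4, e=11
  agg=136, i=5, e=5
  agg=148, i=6, e=2

Final answer: 148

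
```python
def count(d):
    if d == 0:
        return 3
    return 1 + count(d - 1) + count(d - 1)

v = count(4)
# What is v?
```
Call trace (a repeated sub-call is expanded the first time; later identical calls just restate its return value):
count(d=4)
  count(d=3)
    count(d=2)
      count(d=1)
        count(d=0)
        -> return 3
        count(d=0)
        -> return 3
      -> return 7
      count(d=1) -> return 7  (same call as traced above)
    -> return 15
    count(d=2) -> return 15  (same call as traced above)
  -> return 31
  count(d=3) -> return 31  (same call as traced above)
-> return 63

Final answer: 63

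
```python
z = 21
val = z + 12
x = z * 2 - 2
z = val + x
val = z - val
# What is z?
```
Trace:
  z=21
  z=21, val=33
  z=21, val=33, x=40
  z=73, val=33, x=40
  z=73, val=40, x=40

Final answer: 73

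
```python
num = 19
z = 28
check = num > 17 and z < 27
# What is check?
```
Trace:
  num=19
  num=19, z=28
  num=19, z=28, check=False

Final answer: False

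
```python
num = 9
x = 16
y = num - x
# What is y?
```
Trace:
  num=9
  num=9, x=16
  num=9, x=16, y=-7

Final answer: -7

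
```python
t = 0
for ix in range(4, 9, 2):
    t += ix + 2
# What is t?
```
Trace:
  t=0
  t=6, ix=4
  t=14, ix=6
  t=24, ix=8

Final answer: 24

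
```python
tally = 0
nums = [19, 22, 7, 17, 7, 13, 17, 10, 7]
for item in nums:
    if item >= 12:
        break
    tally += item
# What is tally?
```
Trace:
  tally=0
  tally=0, item=19

Final answer: 0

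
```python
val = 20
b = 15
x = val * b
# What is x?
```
Trace:
  val=20
  val=20, b=15
  val=20, b=15, x=300

Final answer: 300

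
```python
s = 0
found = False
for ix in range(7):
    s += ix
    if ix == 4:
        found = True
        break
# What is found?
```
Trace:
  s=0
  s=0, found=False
  s=0, found=False, ix=0
  s=1, found=False, ix=1
  s=3, found=False, ix=2
  s=6, found=False, ix=3
  s=10, found=True, ix=4

Final answer: True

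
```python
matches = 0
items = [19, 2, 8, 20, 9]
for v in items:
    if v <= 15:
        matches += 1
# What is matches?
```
Trace:
  matches=0
  matches=0, v=19
  matches=1, v=2
  matches=2, v=8
  matches=2, v=20
  matches=3, v=9

Final answer: 3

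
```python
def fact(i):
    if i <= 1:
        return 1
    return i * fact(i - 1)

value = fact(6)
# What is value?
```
Call trace:
fact(i=6)
  fact(i=5)
    fact(i=4)
      fact(i=3)
        fact(i=2)
          fact(i=1)
          -> return 1
        -> return 2
      -> return 6
    -> return 24
  -> return 120
-> return 720

Final answer: 720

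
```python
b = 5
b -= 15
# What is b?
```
Trace:
  b=5
  b=-10

Final answer: -10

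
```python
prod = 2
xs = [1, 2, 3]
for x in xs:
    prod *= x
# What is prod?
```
Trace:
  prod=2
  prod=2, x=1
  prod=4, x=2
  prod=12, x=3

Final answer: 12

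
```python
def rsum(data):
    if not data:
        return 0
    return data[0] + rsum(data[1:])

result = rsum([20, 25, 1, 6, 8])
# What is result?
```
Call trace:
rsum(data=[20, 25, 1, 6, 8])
  rsum(data=[25, 1, 6, 8])
    rsum(data=[1, 6, 8])
      rsum(data=[6, 8])
        rsum(data=[8])
          rsum(data=[])
          -> return 0
        -> return 8
      -> return 14
    -> return 15
  -> return 40
-> return 60

Final answer: 60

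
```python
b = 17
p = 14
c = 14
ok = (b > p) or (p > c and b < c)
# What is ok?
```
Trace:
  b=17
  b=17, p=14
  b=17, p=14, c=14
  b=17, p=14, c=14, ok=True

Final answer: True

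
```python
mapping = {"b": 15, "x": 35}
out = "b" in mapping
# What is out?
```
Trace:
  mapping={'b': 15, 'x': 35}
  mapping={'b': 15, 'x': 35}, out=True

Final answer: True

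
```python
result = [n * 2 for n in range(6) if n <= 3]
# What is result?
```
Trace:
  n=0
  n=1
  n=2
  n=3
  n=4
  n=5
  result=[0, 2, 4, 6]

Final answer: [0, 2, 4, 6]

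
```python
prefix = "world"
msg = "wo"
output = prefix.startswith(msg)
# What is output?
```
Trace:
  prefix='world'
  prefix='world', msg='wo'
  prefix='world', msg='wo', output=True

Final answer: True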